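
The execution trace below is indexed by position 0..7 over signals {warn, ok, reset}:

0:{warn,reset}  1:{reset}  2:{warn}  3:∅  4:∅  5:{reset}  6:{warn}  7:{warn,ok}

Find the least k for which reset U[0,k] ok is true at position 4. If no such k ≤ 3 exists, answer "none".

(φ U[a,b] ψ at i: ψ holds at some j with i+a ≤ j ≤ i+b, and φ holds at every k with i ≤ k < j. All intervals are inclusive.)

none

Need earliest j ≥ 4 with ok, and reset at every k in [4,j-1].
  j=4: rhs fails.
  j=5: rhs fails.
  j=6: rhs fails.
  j=7: rhs holds but lhs fails at k=4.
No witness within the range → none.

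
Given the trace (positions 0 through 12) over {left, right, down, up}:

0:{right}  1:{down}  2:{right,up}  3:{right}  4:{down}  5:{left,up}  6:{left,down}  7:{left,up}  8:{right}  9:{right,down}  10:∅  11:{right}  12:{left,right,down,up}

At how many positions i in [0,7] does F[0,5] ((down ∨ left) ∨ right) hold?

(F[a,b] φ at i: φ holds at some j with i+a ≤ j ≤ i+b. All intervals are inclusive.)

8

Evaluate at each i in [0,7]:
  i=0: ✓ (witness j=0)
  i=1: ✓ (witness j=1)
  i=2: ✓ (witness j=2)
  i=3: ✓ (witness j=3)
  i=4: ✓ (witness j=4)
  i=5: ✓ (witness j=5)
  i=6: ✓ (witness j=6)
  i=7: ✓ (witness j=7)
Positions where it holds: {0, 1, 2, 3, 4, 5, 6, 7} → 8.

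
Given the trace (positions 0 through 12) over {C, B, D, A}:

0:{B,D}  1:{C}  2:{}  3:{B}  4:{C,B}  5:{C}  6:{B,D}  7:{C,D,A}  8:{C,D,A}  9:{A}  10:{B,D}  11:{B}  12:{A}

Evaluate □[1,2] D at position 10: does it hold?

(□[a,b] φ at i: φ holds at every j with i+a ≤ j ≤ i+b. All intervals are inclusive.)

Check D at every j in [11,12]:
  j=11: false
  j=12: false
Fails at j=11 → formula fails.

Does not hold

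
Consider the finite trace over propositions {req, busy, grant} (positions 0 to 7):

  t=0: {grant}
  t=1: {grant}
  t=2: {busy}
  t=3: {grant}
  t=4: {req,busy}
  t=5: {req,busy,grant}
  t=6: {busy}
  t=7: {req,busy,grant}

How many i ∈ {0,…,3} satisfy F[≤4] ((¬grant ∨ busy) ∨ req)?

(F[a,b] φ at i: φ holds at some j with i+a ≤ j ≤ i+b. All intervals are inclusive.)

Evaluate at each i in [0,3]:
  i=0: ✓ (witness j=2)
  i=1: ✓ (witness j=2)
  i=2: ✓ (witness j=2)
  i=3: ✓ (witness j=4)
Positions where it holds: {0, 1, 2, 3} → 4.

4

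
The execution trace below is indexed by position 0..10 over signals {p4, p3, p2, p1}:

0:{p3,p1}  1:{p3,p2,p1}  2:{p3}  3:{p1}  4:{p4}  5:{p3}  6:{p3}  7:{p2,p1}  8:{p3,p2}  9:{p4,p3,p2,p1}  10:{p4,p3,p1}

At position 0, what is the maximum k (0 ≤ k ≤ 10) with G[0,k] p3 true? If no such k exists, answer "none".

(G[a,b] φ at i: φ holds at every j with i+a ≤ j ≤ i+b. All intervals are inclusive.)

p3 must hold from j=0 onward; find where it first fails.
  j=0: holds
  j=1: holds
  j=2: holds
  j=3: fails
Holds on [0,2], so largest k = 2.

2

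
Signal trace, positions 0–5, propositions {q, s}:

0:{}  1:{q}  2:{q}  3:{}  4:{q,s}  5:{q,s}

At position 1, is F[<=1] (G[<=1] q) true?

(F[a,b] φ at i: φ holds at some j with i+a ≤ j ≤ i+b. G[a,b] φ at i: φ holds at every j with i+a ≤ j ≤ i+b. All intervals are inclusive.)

Check G[<=1] q at each j in [1,2]:
  j=1: holds on [1,2]
  j=2: fails at 3
Found at j=1 → formula holds.

Holds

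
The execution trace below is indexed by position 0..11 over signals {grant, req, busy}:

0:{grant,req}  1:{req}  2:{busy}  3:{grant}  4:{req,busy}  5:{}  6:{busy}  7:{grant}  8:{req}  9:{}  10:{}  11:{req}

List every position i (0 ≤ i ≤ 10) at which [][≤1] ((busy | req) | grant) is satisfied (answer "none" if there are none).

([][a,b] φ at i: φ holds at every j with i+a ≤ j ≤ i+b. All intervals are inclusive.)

0, 1, 2, 3, 6, 7

Evaluate at each i in [0,10]:
  i=0: ✓ (all of [0,1])
  i=1: ✓ (all of [1,2])
  i=2: ✓ (all of [2,3])
  i=3: ✓ (all of [3,4])
  i=4: ✗ (fails at j=5)
  i=5: ✗ (fails at j=5)
  i=6: ✓ (all of [6,7])
  i=7: ✓ (all of [7,8])
  i=8: ✗ (fails at j=9)
  i=9: ✗ (fails at j=9)
  i=10: ✗ (fails at j=10)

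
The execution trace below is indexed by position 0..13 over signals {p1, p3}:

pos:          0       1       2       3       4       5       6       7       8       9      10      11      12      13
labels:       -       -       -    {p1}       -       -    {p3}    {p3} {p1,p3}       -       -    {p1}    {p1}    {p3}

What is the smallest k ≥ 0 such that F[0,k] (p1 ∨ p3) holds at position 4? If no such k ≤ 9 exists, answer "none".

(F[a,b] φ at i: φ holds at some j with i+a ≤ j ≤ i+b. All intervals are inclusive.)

Scan j = 4,5,… for (p1 ∨ p3):
  j=4: fails
  j=5: fails
  j=6: holds
First hit at j=6, so smallest k = 6-4 = 2.

2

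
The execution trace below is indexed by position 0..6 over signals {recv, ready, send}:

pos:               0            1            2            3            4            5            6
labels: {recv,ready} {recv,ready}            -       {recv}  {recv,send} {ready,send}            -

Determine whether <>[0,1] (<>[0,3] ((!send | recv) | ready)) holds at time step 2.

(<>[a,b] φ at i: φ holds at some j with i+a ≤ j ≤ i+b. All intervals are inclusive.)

Check <>[0,3] ((!send | recv) | ready) at each j in [2,3]:
  j=2: holds (witness at 2)
  j=3: holds (witness at 3)
Found at j=2 → formula holds.

Holds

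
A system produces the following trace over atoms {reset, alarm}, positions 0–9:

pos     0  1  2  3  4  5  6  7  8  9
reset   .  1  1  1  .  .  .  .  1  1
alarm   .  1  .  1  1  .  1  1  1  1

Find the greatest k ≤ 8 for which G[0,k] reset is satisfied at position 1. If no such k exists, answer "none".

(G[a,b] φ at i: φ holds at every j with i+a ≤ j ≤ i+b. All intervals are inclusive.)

reset must hold from j=1 onward; find where it first fails.
  j=1: holds
  j=2: holds
  j=3: holds
  j=4: fails
Holds on [1,3], so largest k = 2.

2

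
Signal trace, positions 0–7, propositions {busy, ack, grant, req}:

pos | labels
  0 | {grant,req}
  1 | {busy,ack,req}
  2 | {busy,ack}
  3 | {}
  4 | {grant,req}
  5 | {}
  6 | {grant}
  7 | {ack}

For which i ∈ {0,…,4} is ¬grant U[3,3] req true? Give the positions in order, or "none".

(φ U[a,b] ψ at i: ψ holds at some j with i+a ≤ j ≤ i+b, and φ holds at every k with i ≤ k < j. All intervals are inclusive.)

Evaluate at each i in [0,4]:
  i=0: ✗ (no rhs in [3,3])
  i=1: ✓ (rhs at j=4; lhs holds on [1,3])
  i=2: ✗ (no rhs in [5,5])
  i=3: ✗ (no rhs in [6,6])
  i=4: ✗ (no rhs in [7,7])

1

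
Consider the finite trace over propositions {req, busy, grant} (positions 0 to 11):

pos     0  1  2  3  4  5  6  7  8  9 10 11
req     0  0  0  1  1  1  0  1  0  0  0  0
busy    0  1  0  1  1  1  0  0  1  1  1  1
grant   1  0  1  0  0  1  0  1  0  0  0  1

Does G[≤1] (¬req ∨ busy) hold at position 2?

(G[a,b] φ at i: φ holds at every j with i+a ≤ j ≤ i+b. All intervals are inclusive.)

Yes

Check (¬req ∨ busy) at every j in [2,3]:
  j=2: true
  j=3: true
All positions satisfy it → formula holds.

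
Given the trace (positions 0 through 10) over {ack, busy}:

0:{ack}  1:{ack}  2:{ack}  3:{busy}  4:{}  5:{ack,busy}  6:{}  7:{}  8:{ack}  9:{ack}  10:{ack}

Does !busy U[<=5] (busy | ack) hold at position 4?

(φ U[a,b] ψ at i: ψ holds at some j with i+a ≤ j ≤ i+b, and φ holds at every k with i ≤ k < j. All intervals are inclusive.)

Holds

Need some j in [4,9] with (busy | ack), and !busy at every k in [4,j-1].
  j=4: (busy | ack) false.
  j=5: (busy | ack) holds; !busy holds at every k in [4,4] → satisfied.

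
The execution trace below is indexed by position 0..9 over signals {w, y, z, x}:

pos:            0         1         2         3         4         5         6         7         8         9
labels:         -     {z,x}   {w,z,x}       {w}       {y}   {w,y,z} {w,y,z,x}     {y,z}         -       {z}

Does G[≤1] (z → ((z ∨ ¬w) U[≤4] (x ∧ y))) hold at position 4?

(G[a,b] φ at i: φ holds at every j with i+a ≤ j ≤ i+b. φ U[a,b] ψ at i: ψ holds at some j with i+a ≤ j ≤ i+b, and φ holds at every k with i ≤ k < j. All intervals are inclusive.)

Yes

Check (z → ((z ∨ ¬w) U[≤4] (x ∧ y))) at every j in [4,5]:
  j=4: antecedent false → ✓
  j=5: antecedent true; consequent holds → ✓
All positions satisfy it → formula holds.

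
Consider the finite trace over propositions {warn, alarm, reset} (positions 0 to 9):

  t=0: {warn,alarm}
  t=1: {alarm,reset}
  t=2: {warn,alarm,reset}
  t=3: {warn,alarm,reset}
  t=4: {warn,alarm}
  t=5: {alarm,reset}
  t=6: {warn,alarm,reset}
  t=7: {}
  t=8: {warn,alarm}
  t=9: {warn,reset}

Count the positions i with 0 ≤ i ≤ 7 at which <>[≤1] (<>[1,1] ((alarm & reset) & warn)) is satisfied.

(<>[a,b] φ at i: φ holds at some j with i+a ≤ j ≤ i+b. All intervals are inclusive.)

Evaluate at each i in [0,7]:
  i=0: ✓ (witness j=1)
  i=1: ✓ (witness j=1)
  i=2: ✓ (witness j=2)
  i=3: ✗ (none in [3,4])
  i=4: ✓ (witness j=5)
  i=5: ✓ (witness j=5)
  i=6: ✗ (none in [6,7])
  i=7: ✗ (none in [7,8])
Positions where it holds: {0, 1, 2, 4, 5} → 5.

5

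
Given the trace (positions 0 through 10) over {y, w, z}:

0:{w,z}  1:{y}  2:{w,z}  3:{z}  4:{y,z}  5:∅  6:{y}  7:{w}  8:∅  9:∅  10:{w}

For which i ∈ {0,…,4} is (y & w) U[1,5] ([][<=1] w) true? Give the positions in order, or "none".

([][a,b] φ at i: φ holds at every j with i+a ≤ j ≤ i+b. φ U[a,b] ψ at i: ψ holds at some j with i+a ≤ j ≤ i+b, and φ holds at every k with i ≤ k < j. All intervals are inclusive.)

Evaluate at each i in [0,4]:
  i=0: ✗ (no rhs in [1,5])
  i=1: ✗ (no rhs in [2,6])
  i=2: ✗ (no rhs in [3,7])
  i=3: ✗ (no rhs in [4,8])
  i=4: ✗ (no rhs in [5,9])

none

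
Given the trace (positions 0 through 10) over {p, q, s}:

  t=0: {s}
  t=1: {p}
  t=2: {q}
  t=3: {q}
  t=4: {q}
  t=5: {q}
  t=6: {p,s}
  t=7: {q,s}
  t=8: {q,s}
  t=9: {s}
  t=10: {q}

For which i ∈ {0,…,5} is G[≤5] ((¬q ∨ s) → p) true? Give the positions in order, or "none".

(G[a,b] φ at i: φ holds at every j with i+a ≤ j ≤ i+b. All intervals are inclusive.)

1

Evaluate at each i in [0,5]:
  i=0: ✗ (fails at j=0)
  i=1: ✓ (all of [1,6])
  i=2: ✗ (fails at j=7)
  i=3: ✗ (fails at j=7)
  i=4: ✗ (fails at j=7)
  i=5: ✗ (fails at j=7)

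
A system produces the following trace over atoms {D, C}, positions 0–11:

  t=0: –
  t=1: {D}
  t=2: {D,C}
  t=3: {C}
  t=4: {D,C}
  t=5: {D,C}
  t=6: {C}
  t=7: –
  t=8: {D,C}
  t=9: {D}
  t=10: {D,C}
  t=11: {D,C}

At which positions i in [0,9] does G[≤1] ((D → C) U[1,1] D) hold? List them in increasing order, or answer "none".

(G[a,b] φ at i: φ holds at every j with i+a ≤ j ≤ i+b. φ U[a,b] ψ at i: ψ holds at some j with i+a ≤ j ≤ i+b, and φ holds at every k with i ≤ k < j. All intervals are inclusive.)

Evaluate at each i in [0,9]:
  i=0: ✗ (fails at j=1)
  i=1: ✗ (fails at j=1)
  i=2: ✗ (fails at j=2)
  i=3: ✓ (all of [3,4])
  i=4: ✗ (fails at j=5)
  i=5: ✗ (fails at j=5)
  i=6: ✗ (fails at j=6)
  i=7: ✓ (all of [7,8])
  i=8: ✗ (fails at j=9)
  i=9: ✗ (fails at j=9)

3, 7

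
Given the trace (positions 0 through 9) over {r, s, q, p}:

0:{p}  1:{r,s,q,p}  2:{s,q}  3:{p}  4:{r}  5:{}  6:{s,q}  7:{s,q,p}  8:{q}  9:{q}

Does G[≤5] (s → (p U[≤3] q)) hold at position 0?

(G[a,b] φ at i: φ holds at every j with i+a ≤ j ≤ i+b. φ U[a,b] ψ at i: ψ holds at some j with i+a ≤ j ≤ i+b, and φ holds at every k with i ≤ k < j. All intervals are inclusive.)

Holds

Check (s → (p U[≤3] q)) at every j in [0,5]:
  j=0: antecedent false → ✓
  j=1: antecedent true; consequent holds → ✓
  j=2: antecedent true; consequent holds → ✓
  j=3: antecedent false → ✓
  j=4: antecedent false → ✓
  j=5: antecedent false → ✓
All positions satisfy it → formula holds.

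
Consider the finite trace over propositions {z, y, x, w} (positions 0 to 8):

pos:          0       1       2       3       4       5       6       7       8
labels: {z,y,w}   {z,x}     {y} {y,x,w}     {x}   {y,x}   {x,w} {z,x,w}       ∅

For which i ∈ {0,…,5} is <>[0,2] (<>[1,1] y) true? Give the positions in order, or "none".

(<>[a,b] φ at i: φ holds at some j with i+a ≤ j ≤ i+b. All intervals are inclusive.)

Evaluate at each i in [0,5]:
  i=0: ✓ (witness j=1)
  i=1: ✓ (witness j=1)
  i=2: ✓ (witness j=2)
  i=3: ✓ (witness j=4)
  i=4: ✓ (witness j=4)
  i=5: ✗ (none in [5,7])

0, 1, 2, 3, 4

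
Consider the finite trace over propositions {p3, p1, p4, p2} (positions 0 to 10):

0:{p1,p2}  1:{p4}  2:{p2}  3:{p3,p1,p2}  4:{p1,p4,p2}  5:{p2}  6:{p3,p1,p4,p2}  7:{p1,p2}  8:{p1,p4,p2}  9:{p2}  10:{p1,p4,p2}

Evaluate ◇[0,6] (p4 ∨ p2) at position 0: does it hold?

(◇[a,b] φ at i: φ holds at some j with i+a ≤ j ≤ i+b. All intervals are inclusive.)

Check (p4 ∨ p2) at each j in [0,6]:
  j=0: true
  j=1: true
  j=2: true
  j=3: true
  j=4: true
  j=5: true
  j=6: true
Found at j=0 → formula holds.

Holds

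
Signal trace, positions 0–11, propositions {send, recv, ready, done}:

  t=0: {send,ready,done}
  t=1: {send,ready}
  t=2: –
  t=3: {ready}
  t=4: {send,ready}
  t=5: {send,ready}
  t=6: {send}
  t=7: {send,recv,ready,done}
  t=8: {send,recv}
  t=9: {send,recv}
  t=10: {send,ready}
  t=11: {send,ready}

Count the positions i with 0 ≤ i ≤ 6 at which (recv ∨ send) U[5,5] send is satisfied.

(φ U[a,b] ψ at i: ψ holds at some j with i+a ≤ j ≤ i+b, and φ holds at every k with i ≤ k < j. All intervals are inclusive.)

3

Evaluate at each i in [0,6]:
  i=0: ✗ (lhs fails at k=2 before rhs at j=5)
  i=1: ✗ (lhs fails at k=2 before rhs at j=6)
  i=2: ✗ (lhs fails at k=2 before rhs at j=7)
  i=3: ✗ (lhs fails at k=3 before rhs at j=8)
  i=4: ✓ (rhs at j=9; lhs holds on [4,8])
  i=5: ✓ (rhs at j=10; lhs holds on [5,9])
  i=6: ✓ (rhs at j=11; lhs holds on [6,10])
Positions where it holds: {4, 5, 6} → 3.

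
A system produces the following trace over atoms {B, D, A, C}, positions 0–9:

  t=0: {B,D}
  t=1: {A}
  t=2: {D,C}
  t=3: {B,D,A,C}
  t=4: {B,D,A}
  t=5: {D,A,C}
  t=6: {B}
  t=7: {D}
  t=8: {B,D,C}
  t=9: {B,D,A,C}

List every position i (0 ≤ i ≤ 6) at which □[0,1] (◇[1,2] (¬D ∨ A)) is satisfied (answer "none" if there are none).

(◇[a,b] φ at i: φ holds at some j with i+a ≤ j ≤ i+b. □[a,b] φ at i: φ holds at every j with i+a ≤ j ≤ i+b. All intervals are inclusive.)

0, 1, 2, 3, 4

Evaluate at each i in [0,6]:
  i=0: ✓ (all of [0,1])
  i=1: ✓ (all of [1,2])
  i=2: ✓ (all of [2,3])
  i=3: ✓ (all of [3,4])
  i=4: ✓ (all of [4,5])
  i=5: ✗ (fails at j=6)
  i=6: ✗ (fails at j=6)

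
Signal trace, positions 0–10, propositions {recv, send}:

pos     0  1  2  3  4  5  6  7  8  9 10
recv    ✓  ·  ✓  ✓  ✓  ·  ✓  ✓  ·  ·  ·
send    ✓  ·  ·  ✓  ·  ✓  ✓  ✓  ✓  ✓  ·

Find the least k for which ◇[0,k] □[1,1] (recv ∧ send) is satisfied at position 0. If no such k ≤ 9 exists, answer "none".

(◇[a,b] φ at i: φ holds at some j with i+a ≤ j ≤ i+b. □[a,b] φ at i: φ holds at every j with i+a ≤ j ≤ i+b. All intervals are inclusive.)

2

Scan j = 0,1,… for □[1,1] (recv ∧ send):
  j=0: fails
  j=1: fails
  j=2: holds
First hit at j=2, so smallest k = 2-0 = 2.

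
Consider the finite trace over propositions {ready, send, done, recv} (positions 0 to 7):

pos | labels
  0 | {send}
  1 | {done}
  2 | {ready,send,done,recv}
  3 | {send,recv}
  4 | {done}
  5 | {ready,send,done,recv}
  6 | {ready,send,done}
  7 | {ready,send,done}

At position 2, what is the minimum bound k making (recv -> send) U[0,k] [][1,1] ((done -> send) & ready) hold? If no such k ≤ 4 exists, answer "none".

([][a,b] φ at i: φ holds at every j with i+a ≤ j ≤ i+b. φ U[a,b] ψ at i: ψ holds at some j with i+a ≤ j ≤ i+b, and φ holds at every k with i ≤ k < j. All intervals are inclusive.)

Need earliest j ≥ 2 with [][1,1] ((done -> send) & ready), and (recv -> send) at every k in [2,j-1].
  j=2: rhs fails.
  j=3: rhs fails.
  j=4: rhs holds; lhs holds on [2,3]. k = 2.

2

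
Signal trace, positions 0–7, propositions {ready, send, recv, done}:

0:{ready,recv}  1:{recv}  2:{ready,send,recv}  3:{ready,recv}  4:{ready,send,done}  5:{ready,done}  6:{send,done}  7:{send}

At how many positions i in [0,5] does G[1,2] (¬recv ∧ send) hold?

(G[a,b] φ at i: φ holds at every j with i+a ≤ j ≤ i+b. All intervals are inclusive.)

1

Evaluate at each i in [0,5]:
  i=0: ✗ (fails at j=1)
  i=1: ✗ (fails at j=2)
  i=2: ✗ (fails at j=3)
  i=3: ✗ (fails at j=5)
  i=4: ✗ (fails at j=5)
  i=5: ✓ (all of [6,7])
Positions where it holds: {5} → 1.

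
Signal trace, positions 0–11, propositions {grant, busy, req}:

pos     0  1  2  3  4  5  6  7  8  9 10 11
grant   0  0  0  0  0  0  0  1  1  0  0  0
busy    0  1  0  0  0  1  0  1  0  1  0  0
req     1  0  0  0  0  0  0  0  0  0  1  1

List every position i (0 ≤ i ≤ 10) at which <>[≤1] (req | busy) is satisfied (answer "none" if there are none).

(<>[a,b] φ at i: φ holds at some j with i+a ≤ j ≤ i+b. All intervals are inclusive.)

0, 1, 4, 5, 6, 7, 8, 9, 10

Evaluate at each i in [0,10]:
  i=0: ✓ (witness j=0)
  i=1: ✓ (witness j=1)
  i=2: ✗ (none in [2,3])
  i=3: ✗ (none in [3,4])
  i=4: ✓ (witness j=5)
  i=5: ✓ (witness j=5)
  i=6: ✓ (witness j=7)
  i=7: ✓ (witness j=7)
  i=8: ✓ (witness j=9)
  i=9: ✓ (witness j=9)
  i=10: ✓ (witness j=10)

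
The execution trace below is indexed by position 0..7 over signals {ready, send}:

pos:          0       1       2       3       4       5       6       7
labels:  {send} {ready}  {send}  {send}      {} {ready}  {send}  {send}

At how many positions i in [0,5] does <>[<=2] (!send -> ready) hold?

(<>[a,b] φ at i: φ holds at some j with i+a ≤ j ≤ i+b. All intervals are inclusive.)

Evaluate at each i in [0,5]:
  i=0: ✓ (witness j=0)
  i=1: ✓ (witness j=1)
  i=2: ✓ (witness j=2)
  i=3: ✓ (witness j=3)
  i=4: ✓ (witness j=5)
  i=5: ✓ (witness j=5)
Positions where it holds: {0, 1, 2, 3, 4, 5} → 6.

6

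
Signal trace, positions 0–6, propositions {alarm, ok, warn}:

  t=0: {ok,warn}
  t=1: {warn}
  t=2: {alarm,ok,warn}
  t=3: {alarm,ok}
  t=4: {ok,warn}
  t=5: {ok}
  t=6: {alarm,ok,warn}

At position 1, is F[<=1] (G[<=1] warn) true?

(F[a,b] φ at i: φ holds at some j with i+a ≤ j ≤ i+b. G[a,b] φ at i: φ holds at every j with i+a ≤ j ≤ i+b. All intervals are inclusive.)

Holds

Check G[<=1] warn at each j in [1,2]:
  j=1: holds on [1,2]
  j=2: fails at 3
Found at j=1 → formula holds.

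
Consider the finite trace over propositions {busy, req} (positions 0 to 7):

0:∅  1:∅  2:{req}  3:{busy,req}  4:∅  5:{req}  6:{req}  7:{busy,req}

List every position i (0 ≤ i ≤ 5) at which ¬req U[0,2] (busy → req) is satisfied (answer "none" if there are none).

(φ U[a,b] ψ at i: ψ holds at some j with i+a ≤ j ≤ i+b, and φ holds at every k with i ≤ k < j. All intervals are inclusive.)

0, 1, 2, 3, 4, 5

Evaluate at each i in [0,5]:
  i=0: ✓ (rhs at j=0)
  i=1: ✓ (rhs at j=1)
  i=2: ✓ (rhs at j=2)
  i=3: ✓ (rhs at j=3)
  i=4: ✓ (rhs at j=4)
  i=5: ✓ (rhs at j=5)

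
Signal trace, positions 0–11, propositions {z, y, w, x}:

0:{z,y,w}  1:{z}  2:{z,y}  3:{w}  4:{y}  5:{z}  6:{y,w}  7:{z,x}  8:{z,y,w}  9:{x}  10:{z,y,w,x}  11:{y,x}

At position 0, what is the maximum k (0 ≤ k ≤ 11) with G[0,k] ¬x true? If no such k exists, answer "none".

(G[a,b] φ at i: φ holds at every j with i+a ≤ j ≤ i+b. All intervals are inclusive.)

6

¬x must hold from j=0 onward; find where it first fails.
  j=0: holds
  j=1: holds
  j=2: holds
  j=3: holds
  j=4: holds
  j=5: holds
  j=6: holds
  j=7: fails
Holds on [0,6], so largest k = 6.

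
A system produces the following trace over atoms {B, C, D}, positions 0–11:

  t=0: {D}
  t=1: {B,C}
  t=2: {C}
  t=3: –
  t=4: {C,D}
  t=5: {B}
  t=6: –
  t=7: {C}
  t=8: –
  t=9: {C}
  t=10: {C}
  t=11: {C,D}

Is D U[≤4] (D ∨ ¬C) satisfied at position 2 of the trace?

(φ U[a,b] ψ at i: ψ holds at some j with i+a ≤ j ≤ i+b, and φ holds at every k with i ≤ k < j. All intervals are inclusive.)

False

Need some j in [2,6] with (D ∨ ¬C), and D at every k in [2,j-1].
  j=2: (D ∨ ¬C) false.
  j=3: (D ∨ ¬C) holds, but D fails at k=2 → not this j.
  j=4: (D ∨ ¬C) holds, but D fails at k=2 → not this j.
  j=5: (D ∨ ¬C) holds, but D fails at k=2 → not this j.
  j=6: (D ∨ ¬C) holds, but D fails at k=2 → not this j.
No j in the window works → until fails.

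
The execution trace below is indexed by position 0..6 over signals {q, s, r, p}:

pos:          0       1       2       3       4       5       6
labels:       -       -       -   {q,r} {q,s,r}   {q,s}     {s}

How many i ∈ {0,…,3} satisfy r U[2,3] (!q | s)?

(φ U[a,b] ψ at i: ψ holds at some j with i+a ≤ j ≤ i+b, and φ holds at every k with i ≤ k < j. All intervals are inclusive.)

Evaluate at each i in [0,3]:
  i=0: ✗ (lhs fails at k=0 before rhs at j=2)
  i=1: ✗ (lhs fails at k=1 before rhs at j=4)
  i=2: ✗ (lhs fails at k=2 before rhs at j=4)
  i=3: ✓ (rhs at j=5; lhs holds on [3,4])
Positions where it holds: {3} → 1.

1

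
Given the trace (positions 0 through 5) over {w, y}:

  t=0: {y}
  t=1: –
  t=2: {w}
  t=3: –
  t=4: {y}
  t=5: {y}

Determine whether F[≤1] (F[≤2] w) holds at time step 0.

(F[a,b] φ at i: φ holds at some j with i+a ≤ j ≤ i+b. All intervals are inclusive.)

True

Check F[≤2] w at each j in [0,1]:
  j=0: holds (witness at 2)
  j=1: holds (witness at 2)
Found at j=0 → formula holds.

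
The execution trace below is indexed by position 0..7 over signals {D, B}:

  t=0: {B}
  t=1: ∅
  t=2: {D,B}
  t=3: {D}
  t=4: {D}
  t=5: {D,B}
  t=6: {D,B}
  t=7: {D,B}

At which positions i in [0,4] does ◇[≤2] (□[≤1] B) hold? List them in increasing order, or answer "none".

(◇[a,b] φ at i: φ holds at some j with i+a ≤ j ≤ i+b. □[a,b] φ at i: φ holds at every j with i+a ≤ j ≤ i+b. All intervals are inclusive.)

3, 4

Evaluate at each i in [0,4]:
  i=0: ✗ (none in [0,2])
  i=1: ✗ (none in [1,3])
  i=2: ✗ (none in [2,4])
  i=3: ✓ (witness j=5)
  i=4: ✓ (witness j=5)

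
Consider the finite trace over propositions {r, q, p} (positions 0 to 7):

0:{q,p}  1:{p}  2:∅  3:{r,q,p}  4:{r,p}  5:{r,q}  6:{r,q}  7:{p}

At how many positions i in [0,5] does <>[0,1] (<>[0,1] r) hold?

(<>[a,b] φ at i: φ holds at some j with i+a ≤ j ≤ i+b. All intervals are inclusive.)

Evaluate at each i in [0,5]:
  i=0: ✗ (none in [0,1])
  i=1: ✓ (witness j=2)
  i=2: ✓ (witness j=2)
  i=3: ✓ (witness j=3)
  i=4: ✓ (witness j=4)
  i=5: ✓ (witness j=5)
Positions where it holds: {1, 2, 3, 4, 5} → 5.

5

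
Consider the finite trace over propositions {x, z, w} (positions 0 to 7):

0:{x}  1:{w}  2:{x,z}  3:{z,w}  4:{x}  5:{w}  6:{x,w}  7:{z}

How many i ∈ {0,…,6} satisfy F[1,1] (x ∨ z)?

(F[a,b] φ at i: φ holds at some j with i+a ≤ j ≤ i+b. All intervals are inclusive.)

5

Evaluate at each i in [0,6]:
  i=0: ✗ (none in [1,1])
  i=1: ✓ (witness j=2)
  i=2: ✓ (witness j=3)
  i=3: ✓ (witness j=4)
  i=4: ✗ (none in [5,5])
  i=5: ✓ (witness j=6)
  i=6: ✓ (witness j=7)
Positions where it holds: {1, 2, 3, 5, 6} → 5.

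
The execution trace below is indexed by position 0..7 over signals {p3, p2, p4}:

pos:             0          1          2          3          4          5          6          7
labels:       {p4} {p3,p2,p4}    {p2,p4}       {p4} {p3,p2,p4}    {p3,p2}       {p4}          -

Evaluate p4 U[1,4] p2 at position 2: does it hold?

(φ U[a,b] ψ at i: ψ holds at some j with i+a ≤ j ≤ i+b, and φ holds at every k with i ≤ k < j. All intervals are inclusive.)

Need some j in [3,6] with p2, and p4 at every k in [2,j-1].
  j=3: p2 false.
  j=4: p2 holds; p4 holds at every k in [2,3] → satisfied.

Yes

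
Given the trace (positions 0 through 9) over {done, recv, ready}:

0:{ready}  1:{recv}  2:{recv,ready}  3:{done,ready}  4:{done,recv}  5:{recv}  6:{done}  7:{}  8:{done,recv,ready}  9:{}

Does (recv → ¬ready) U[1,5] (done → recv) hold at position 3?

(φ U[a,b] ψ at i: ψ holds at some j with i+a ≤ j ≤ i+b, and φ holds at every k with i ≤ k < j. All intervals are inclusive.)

Need some j in [4,8] with (done → recv), and (recv → ¬ready) at every k in [3,j-1].
  j=4: (done → recv) holds; (recv → ¬ready) holds at every k in [3,3] → satisfied.

True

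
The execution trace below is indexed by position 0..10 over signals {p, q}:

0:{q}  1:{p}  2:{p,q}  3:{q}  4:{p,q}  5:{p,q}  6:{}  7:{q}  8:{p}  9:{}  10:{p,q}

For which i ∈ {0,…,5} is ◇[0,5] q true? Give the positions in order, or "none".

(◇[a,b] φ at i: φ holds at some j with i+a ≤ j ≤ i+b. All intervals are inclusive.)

Evaluate at each i in [0,5]:
  i=0: ✓ (witness j=0)
  i=1: ✓ (witness j=2)
  i=2: ✓ (witness j=2)
  i=3: ✓ (witness j=3)
  i=4: ✓ (witness j=4)
  i=5: ✓ (witness j=5)

0, 1, 2, 3, 4, 5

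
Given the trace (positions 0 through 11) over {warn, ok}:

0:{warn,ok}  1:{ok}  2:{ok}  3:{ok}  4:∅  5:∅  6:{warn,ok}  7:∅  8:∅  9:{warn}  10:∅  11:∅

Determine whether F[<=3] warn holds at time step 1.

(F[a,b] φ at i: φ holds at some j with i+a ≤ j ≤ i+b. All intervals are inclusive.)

Check warn at each j in [1,4]:
  j=1: false
  j=2: false
  j=3: false
  j=4: false
No position in the window satisfies it → formula fails.

Does not hold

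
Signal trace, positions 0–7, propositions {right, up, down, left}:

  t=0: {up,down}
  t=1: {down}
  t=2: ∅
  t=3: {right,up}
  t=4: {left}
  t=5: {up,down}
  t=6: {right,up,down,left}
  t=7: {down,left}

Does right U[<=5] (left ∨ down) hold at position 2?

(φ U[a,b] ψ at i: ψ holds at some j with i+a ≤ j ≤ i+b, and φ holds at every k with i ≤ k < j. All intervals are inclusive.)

Need some j in [2,7] with (left ∨ down), and right at every k in [2,j-1].
  j=2: (left ∨ down) false.
  j=3: (left ∨ down) false.
  j=4: (left ∨ down) holds, but right fails at k=2 → not this j.
  j=5: (left ∨ down) holds, but right fails at k=2 → not this j.
  j=6: (left ∨ down) holds, but right fails at k=2 → not this j.
  j=7: (left ∨ down) holds, but right fails at k=2 → not this j.
No j in the window works → until fails.

Does not hold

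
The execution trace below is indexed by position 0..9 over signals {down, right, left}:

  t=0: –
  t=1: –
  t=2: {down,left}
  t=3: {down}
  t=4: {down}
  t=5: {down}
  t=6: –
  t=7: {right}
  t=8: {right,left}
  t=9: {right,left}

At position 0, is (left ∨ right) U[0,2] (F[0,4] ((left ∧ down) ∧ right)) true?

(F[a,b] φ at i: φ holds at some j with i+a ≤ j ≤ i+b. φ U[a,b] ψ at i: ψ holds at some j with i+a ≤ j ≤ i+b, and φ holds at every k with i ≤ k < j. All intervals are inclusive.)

Need some j in [0,2] with F[0,4] ((left ∧ down) ∧ right), and (left ∨ right) at every k in [0,j-1].
  j=0: F[0,4] ((left ∧ down) ∧ right) — fails (none in [0,4]).
  j=1: F[0,4] ((left ∧ down) ∧ right) — fails (none in [1,5]).
  j=2: F[0,4] ((left ∧ down) ∧ right) — fails (none in [2,6]).
No j in the window works → until fails.

False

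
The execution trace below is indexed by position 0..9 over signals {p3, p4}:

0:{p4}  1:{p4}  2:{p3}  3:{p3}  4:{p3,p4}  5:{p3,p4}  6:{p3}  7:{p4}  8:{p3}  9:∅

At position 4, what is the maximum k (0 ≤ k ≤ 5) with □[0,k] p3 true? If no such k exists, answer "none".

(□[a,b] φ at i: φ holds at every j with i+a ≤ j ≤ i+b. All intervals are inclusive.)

2

p3 must hold from j=4 onward; find where it first fails.
  j=4: holds
  j=5: holds
  j=6: holds
  j=7: fails
Holds on [4,6], so largest k = 2.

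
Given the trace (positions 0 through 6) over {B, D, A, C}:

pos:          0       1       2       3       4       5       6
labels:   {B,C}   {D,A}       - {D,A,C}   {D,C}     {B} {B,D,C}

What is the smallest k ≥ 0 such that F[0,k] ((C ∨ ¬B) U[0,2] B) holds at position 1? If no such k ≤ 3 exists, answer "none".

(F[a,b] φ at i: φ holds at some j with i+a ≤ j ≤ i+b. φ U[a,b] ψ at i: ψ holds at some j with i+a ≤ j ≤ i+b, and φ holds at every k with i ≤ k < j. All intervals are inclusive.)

2

Scan j = 1,2,… for ((C ∨ ¬B) U[0,2] B):
  j=1: fails
  j=2: fails
  j=3: holds
First hit at j=3, so smallest k = 3-1 = 2.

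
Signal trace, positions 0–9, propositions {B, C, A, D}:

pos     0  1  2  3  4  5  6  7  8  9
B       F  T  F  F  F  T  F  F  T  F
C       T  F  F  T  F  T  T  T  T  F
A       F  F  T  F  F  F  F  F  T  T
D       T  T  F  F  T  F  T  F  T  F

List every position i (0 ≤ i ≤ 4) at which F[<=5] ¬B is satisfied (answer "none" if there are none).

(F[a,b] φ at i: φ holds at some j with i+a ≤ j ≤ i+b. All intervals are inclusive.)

Evaluate at each i in [0,4]:
  i=0: ✓ (witness j=0)
  i=1: ✓ (witness j=2)
  i=2: ✓ (witness j=2)
  i=3: ✓ (witness j=3)
  i=4: ✓ (witness j=4)

0, 1, 2, 3, 4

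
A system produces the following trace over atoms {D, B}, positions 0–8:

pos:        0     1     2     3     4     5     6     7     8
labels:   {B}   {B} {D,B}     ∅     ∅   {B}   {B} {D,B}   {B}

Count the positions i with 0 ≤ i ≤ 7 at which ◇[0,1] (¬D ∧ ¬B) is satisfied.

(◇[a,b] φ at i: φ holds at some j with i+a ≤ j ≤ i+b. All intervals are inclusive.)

Evaluate at each i in [0,7]:
  i=0: ✗ (none in [0,1])
  i=1: ✗ (none in [1,2])
  i=2: ✓ (witness j=3)
  i=3: ✓ (witness j=3)
  i=4: ✓ (witness j=4)
  i=5: ✗ (none in [5,6])
  i=6: ✗ (none in [6,7])
  i=7: ✗ (none in [7,8])
Positions where it holds: {2, 3, 4} → 3.

3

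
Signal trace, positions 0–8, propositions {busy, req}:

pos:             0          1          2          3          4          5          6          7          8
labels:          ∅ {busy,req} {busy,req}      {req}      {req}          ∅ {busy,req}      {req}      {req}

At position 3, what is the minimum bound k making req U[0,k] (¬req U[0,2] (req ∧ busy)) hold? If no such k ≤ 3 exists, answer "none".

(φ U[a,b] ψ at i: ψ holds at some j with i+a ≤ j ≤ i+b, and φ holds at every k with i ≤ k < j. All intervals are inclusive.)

2

Need earliest j ≥ 3 with (¬req U[0,2] (req ∧ busy)), and req at every k in [3,j-1].
  j=3: rhs fails.
  j=4: rhs fails.
  j=5: rhs holds; lhs holds on [3,4]. k = 2.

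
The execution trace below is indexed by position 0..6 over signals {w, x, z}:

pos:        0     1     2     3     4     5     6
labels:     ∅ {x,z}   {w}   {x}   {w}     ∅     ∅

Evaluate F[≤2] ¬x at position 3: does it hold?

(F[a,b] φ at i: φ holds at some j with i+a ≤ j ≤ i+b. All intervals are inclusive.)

Check ¬x at each j in [3,5]:
  j=3: false
  j=4: true
  j=5: true
Found at j=4 → formula holds.

Holds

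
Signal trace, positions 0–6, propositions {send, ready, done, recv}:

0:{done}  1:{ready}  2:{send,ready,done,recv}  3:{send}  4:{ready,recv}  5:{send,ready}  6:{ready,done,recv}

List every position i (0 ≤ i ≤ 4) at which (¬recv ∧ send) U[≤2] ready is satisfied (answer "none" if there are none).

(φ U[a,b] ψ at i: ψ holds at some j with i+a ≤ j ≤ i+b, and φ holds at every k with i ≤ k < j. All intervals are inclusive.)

1, 2, 3, 4

Evaluate at each i in [0,4]:
  i=0: ✗ (lhs fails at k=0 before rhs at j=1)
  i=1: ✓ (rhs at j=1)
  i=2: ✓ (rhs at j=2)
  i=3: ✓ (rhs at j=4; lhs holds on [3,3])
  i=4: ✓ (rhs at j=4)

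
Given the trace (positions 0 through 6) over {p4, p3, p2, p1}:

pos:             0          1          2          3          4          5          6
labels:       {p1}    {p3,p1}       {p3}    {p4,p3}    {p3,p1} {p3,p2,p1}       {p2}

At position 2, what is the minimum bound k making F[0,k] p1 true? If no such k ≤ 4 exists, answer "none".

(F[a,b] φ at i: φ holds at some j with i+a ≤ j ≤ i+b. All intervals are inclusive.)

2

Scan j = 2,3,… for p1:
  j=2: fails
  j=3: fails
  j=4: holds
First hit at j=4, so smallest k = 4-2 = 2.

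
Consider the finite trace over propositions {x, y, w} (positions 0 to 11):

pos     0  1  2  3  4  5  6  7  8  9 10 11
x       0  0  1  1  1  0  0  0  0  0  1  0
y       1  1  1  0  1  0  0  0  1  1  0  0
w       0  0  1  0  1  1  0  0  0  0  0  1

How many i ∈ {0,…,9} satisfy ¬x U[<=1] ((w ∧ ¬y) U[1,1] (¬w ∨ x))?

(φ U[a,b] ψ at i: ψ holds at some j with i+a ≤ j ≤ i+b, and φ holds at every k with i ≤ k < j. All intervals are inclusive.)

Evaluate at each i in [0,9]:
  i=0: ✗ (no rhs in [0,1])
  i=1: ✗ (no rhs in [1,2])
  i=2: ✗ (no rhs in [2,3])
  i=3: ✗ (no rhs in [3,4])
  i=4: ✗ (lhs fails at k=4 before rhs at j=5)
  i=5: ✓ (rhs at j=5)
  i=6: ✗ (no rhs in [6,7])
  i=7: ✗ (no rhs in [7,8])
  i=8: ✗ (no rhs in [8,9])
  i=9: ✗ (no rhs in [9,10])
Positions where it holds: {5} → 1.

1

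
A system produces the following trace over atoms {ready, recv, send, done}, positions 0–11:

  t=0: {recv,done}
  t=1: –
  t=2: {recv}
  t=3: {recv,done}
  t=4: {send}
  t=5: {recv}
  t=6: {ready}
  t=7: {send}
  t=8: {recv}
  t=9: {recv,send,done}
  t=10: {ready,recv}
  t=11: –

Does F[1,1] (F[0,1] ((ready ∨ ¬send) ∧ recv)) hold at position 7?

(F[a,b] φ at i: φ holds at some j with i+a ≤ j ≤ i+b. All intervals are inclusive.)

Yes

Check F[0,1] ((ready ∨ ¬send) ∧ recv) at each j in [8,8]:
  j=8: holds (witness at 8)
Found at j=8 → formula holds.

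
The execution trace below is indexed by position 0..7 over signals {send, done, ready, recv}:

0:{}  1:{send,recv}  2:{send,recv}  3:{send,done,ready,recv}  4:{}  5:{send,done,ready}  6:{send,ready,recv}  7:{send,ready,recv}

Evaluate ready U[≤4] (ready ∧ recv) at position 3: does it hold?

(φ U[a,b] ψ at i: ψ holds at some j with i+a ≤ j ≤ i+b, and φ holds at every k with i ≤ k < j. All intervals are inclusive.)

Need some j in [3,7] with (ready ∧ recv), and ready at every k in [3,j-1].
  j=3: (ready ∧ recv) holds; no prefix to check → satisfied.

True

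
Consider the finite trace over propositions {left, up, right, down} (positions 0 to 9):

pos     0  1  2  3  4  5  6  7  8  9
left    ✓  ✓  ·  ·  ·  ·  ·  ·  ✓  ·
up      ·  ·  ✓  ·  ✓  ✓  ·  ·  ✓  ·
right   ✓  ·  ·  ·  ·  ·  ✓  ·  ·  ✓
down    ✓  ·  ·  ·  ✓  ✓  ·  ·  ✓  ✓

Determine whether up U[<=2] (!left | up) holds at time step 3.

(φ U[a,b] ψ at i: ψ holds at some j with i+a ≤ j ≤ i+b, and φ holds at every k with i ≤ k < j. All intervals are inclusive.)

Need some j in [3,5] with (!left | up), and up at every k in [3,j-1].
  j=3: (!left | up) holds; no prefix to check → satisfied.

Holds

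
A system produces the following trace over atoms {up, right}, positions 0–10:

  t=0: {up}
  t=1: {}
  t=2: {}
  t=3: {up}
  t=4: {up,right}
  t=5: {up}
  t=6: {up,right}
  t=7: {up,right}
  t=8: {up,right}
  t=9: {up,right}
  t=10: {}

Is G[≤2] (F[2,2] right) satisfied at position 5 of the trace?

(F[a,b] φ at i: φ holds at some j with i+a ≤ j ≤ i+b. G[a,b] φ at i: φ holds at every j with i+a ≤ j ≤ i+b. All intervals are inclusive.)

Yes

Check F[2,2] right at every j in [5,7]:
  j=5: holds (witness at 7)
  j=6: holds (witness at 8)
  j=7: holds (witness at 9)
All positions satisfy it → formula holds.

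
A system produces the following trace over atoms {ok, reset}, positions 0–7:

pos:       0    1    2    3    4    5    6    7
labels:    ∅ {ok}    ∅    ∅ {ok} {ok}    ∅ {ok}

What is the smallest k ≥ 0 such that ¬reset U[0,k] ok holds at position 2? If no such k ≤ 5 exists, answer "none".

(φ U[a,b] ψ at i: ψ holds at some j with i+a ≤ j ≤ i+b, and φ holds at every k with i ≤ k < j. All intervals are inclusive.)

2

Need earliest j ≥ 2 with ok, and ¬reset at every k in [2,j-1].
  j=2: rhs fails.
  j=3: rhs fails.
  j=4: rhs holds; lhs holds on [2,3]. k = 2.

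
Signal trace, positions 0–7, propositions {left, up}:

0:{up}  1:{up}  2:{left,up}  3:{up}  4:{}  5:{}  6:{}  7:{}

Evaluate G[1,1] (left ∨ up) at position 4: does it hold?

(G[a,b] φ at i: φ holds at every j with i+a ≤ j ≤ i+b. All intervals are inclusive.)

No

Check (left ∨ up) at every j in [5,5]:
  j=5: false
Fails at j=5 → formula fails.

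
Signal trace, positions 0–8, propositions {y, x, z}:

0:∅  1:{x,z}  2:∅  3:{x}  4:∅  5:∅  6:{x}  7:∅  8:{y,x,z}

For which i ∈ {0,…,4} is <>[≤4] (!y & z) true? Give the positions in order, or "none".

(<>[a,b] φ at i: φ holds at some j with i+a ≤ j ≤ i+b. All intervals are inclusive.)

0, 1

Evaluate at each i in [0,4]:
  i=0: ✓ (witness j=1)
  i=1: ✓ (witness j=1)
  i=2: ✗ (none in [2,6])
  i=3: ✗ (none in [3,7])
  i=4: ✗ (none in [4,8])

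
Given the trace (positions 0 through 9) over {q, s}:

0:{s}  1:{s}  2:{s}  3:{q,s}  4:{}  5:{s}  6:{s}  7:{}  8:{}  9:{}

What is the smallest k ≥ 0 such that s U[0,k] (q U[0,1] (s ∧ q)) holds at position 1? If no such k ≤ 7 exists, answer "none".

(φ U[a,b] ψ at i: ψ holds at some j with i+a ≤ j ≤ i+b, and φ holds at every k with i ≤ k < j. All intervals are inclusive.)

Need earliest j ≥ 1 with (q U[0,1] (s ∧ q)), and s at every k in [1,j-1].
  j=1: rhs fails.
  j=2: rhs fails.
  j=3: rhs holds; lhs holds on [1,2]. k = 2.

2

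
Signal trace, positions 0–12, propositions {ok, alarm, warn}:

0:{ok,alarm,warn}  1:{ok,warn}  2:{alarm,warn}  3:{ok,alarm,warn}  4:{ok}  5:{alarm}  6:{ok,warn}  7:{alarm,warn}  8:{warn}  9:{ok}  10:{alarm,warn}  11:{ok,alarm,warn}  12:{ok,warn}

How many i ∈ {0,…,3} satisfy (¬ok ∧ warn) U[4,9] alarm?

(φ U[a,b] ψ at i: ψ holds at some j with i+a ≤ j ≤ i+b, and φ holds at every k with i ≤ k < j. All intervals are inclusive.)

Evaluate at each i in [0,3]:
  i=0: ✗ (lhs fails at k=0 before rhs at j=5)
  i=1: ✗ (lhs fails at k=1 before rhs at j=5)
  i=2: ✗ (lhs fails at k=3 before rhs at j=7)
  i=3: ✗ (lhs fails at k=3 before rhs at j=7)
Positions where it holds: {} → 0.

0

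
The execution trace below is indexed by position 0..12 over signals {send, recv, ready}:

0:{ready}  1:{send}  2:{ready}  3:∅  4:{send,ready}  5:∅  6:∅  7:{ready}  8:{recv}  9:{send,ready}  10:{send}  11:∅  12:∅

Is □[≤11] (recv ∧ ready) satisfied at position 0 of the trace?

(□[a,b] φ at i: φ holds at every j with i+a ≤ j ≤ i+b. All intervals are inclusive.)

Check (recv ∧ ready) at every j in [0,11]:
  j=0: false
  j=1: false
  j=2: false
  j=3: false
  j=4: false
  j=5: false
  j=6: false
  j=7: false
  j=8: false
  j=9: false
  j=10: false
  j=11: false
Fails at j=0 → formula fails.

No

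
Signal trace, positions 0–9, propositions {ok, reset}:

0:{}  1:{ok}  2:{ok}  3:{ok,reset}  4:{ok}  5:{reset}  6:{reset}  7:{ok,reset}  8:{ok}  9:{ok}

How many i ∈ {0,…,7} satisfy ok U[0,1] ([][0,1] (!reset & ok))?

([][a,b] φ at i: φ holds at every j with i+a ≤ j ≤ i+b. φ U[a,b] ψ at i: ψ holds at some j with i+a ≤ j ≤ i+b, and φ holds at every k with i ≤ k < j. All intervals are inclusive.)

Evaluate at each i in [0,7]:
  i=0: ✗ (lhs fails at k=0 before rhs at j=1)
  i=1: ✓ (rhs at j=1)
  i=2: ✗ (no rhs in [2,3])
  i=3: ✗ (no rhs in [3,4])
  i=4: ✗ (no rhs in [4,5])
  i=5: ✗ (no rhs in [5,6])
  i=6: ✗ (no rhs in [6,7])
  i=7: ✓ (rhs at j=8; lhs holds on [7,7])
Positions where it holds: {1, 7} → 2.

2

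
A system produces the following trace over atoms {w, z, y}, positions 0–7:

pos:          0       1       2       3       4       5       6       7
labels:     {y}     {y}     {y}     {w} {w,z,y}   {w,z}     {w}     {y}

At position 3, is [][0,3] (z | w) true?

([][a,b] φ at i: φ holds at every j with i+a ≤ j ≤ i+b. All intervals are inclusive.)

True

Check (z | w) at every j in [3,6]:
  j=3: true
  j=4: true
  j=5: true
  j=6: true
All positions satisfy it → formula holds.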